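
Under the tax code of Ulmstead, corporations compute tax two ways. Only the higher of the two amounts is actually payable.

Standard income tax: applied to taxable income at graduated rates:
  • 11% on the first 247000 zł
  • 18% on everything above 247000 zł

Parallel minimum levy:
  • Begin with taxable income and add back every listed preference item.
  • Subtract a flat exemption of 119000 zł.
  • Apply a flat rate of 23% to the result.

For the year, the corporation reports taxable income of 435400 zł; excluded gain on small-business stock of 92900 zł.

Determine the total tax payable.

94139 zł

Parallel minimum levy:
  Adjusted income: 435400 zł + 92900 zł = 528300 zł
  Less exemption 119000 zł → base 409300 zł
  409300 zł × 23% = 94139 zł

Standard income tax:
  247000 zł × 11% = 27170 zł
  188400 zł × 18% = 33912 zł
  → 61082 zł

94139 zł > 61082 zł, so the parallel minimum levy is the binding amount.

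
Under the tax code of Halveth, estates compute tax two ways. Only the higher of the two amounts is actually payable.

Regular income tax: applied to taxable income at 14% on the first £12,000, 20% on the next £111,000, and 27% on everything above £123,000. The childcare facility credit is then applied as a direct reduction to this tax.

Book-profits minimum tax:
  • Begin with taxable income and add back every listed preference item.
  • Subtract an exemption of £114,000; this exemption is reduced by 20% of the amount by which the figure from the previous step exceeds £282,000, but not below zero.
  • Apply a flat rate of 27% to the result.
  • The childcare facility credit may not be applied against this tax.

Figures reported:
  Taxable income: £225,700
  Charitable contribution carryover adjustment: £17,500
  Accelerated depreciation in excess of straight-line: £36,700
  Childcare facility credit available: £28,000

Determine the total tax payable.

Book-profits minimum tax:
  Adjusted income: £225,700 + £17,500 + £36,700 = £279,900
  Exemption: £279,900 ≤ £282,000, so full £114,000 applies
  Base: £279,900 − £114,000 = £165,900
  £165,900 × 27% = £44,793

Regular income tax:
  £12,000 × 14% = £1,680
  £111,000 × 20% = £22,200
  £102,700 × 27% = £27,729
  → £51,609
  Less childcare facility credit £28,000 → £23,609

£44,793 > £23,609, so the book-profits minimum tax is the binding amount.

£44,793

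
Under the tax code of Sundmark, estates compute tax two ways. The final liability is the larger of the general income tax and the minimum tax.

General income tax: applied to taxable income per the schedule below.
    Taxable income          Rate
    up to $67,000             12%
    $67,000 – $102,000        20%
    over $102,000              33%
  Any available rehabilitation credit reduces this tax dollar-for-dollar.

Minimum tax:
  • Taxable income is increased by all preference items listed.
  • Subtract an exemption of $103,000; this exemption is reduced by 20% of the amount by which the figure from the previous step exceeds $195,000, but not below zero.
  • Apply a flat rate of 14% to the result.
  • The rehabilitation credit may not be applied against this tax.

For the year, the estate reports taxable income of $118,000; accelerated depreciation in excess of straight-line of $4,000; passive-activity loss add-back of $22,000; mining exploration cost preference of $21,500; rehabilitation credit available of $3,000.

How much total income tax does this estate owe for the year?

General income tax:
  $67,000 × 12% = $8,040
  $35,000 × 20% = $7,000
  $16,000 × 33% = $5,280
  → $20,320
  Less rehabilitation credit $3,000 → $17,320

Minimum tax:
  Adjusted income: $118,000 + $4,000 + $22,000 + $21,500 = $165,500
  Exemption: $165,500 ≤ $195,000, so full $103,000 applies
  Base: $165,500 − $103,000 = $62,500
  $62,500 × 14% = $8,750

$17,320 > $8,750, so the general income tax governs.

$17,320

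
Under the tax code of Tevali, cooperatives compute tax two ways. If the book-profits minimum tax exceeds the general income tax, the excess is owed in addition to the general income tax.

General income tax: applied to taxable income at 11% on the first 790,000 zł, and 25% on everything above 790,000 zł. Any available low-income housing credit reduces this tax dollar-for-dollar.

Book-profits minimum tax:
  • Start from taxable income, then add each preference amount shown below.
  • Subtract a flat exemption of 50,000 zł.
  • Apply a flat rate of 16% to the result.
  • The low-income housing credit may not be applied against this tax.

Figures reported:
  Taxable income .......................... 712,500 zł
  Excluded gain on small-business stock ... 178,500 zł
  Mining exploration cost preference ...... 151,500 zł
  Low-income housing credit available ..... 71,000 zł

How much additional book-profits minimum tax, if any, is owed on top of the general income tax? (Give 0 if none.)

General income tax:
  712,500 zł × 11% = 78,375 zł
  Less low-income housing credit 71,000 zł → 7,375 zł

Book-profits minimum tax:
  Adjusted income: 712,500 zł + 178,500 zł + 151,500 zł = 1,042,500 zł
  Less exemption 50,000 zł → base 992,500 zł
  992,500 zł × 16% = 158,800 zł

Excess of book-profits minimum tax over general income tax: 158,800 zł − 7,375 zł = 151,425 zł.

151,425 zł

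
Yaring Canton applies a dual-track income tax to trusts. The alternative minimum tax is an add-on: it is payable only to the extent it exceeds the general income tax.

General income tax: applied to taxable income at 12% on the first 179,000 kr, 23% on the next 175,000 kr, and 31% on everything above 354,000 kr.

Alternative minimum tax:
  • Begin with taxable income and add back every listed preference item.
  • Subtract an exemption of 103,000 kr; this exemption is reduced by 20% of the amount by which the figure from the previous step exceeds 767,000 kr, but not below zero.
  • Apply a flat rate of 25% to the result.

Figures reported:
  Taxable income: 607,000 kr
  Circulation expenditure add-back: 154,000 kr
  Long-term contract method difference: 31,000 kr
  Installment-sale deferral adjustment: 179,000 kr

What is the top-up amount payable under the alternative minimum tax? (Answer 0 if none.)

Alternative minimum tax:
  Adjusted income: 607,000 kr + 154,000 kr + 31,000 kr + 179,000 kr = 971,000 kr
  Exemption: 103,000 kr − 20% × (971,000 kr − 767,000 kr) = 103,000 kr − 40,800 kr = 62,200 kr
  Base: 971,000 kr − 62,200 kr = 908,800 kr
  908,800 kr × 25% = 227,200 kr

General income tax:
  179,000 kr × 12% = 21,480 kr
  175,000 kr × 23% = 40,250 kr
  253,000 kr × 31% = 78,430 kr
  → 140,160 kr

Excess of alternative minimum tax over general income tax: 227,200 kr − 140,160 kr = 87,040 kr.

87,040 kr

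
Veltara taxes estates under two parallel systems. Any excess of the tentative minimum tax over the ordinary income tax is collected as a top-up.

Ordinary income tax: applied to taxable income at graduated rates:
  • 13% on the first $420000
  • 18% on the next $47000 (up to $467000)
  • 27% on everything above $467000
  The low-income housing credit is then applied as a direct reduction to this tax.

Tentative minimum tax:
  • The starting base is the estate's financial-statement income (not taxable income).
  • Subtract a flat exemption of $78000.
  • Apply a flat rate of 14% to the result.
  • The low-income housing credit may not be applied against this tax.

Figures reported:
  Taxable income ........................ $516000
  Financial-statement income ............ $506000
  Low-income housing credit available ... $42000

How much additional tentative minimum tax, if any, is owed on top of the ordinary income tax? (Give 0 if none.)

$25630

Tentative minimum tax:
  Base (financial-statement income): $506000
  Less exemption $78000 → base $428000
  $428000 × 14% = $59920

Ordinary income tax:
  $420000 × 13% = $54600
  $47000 × 18% = $8460
  $49000 × 27% = $13230
  → $76290
  Less low-income housing credit $42000 → $34290

Excess of tentative minimum tax over ordinary income tax: $59920 − $34290 = $25630.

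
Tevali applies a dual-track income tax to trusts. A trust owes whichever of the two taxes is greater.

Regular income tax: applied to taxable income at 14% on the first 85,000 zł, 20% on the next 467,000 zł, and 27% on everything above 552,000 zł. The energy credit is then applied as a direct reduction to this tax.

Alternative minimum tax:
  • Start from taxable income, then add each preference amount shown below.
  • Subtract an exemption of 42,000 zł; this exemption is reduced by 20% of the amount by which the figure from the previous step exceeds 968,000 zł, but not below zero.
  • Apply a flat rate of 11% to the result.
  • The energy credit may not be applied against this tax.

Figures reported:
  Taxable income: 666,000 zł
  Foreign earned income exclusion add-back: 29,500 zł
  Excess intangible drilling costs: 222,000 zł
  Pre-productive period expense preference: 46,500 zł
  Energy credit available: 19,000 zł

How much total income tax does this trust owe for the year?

117,080 zł

Alternative minimum tax:
  Adjusted income: 666,000 zł + 29,500 zł + 222,000 zł + 46,500 zł = 964,000 zł
  Exemption: 964,000 zł ≤ 968,000 zł, so full 42,000 zł applies
  Base: 964,000 zł − 42,000 zł = 922,000 zł
  922,000 zł × 11% = 101,420 zł

Regular income tax:
  85,000 zł × 14% = 11,900 zł
  467,000 zł × 20% = 93,400 zł
  114,000 zł × 27% = 30,780 zł
  → 136,080 zł
  Less energy credit 19,000 zł → 117,080 zł

117,080 zł > 101,420 zł, so the regular income tax governs.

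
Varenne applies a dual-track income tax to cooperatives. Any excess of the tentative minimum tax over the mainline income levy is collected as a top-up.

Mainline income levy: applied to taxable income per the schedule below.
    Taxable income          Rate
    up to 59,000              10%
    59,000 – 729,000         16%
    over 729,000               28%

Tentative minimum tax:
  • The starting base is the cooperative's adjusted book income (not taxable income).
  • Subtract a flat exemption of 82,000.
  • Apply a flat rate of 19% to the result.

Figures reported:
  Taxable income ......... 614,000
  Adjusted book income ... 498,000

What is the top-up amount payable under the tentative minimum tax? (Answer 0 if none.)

Mainline income levy:
  59,000 × 10% = 5,900
  555,000 × 16% = 88,800
  → 94,700

Tentative minimum tax:
  Base (adjusted book income): 498,000
  Less exemption 82,000 → base 416,000
  416,000 × 19% = 79,040

79,040 ≤ 94,700, so no add-on is due.

0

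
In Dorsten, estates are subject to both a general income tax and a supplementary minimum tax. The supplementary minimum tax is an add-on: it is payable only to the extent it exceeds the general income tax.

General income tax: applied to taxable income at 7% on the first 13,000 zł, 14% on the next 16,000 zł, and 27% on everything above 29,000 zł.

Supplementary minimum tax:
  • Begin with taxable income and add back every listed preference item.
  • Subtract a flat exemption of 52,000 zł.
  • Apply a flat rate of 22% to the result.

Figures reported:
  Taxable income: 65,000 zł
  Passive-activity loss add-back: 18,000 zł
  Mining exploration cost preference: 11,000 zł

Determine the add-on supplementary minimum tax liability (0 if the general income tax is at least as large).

General income tax:
  13,000 zł × 7% = 910 zł
  16,000 zł × 14% = 2,240 zł
  36,000 zł × 27% = 9,720 zł
  → 12,870 zł

Supplementary minimum tax:
  Adjusted income: 65,000 zł + 18,000 zł + 11,000 zł = 94,000 zł
  Less exemption 52,000 zł → base 42,000 zł
  42,000 zł × 22% = 9,240 zł

9,240 zł ≤ 12,870 zł, so no add-on is due.

0 zł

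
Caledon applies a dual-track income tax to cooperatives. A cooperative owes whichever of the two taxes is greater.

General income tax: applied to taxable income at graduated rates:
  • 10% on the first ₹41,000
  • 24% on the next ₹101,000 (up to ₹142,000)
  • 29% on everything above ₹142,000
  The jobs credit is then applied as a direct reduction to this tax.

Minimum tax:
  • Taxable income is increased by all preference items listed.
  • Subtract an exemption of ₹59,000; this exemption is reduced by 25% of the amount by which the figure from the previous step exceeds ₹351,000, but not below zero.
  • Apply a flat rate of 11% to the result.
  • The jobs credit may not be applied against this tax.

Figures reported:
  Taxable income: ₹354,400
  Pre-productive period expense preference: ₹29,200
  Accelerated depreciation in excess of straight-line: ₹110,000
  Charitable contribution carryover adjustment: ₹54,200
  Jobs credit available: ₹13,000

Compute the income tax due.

General income tax:
  ₹41,000 × 10% = ₹4,100
  ₹101,000 × 24% = ₹24,240
  ₹212,400 × 29% = ₹61,596
  → ₹89,936
  Less jobs credit ₹13,000 → ₹76,936

Minimum tax:
  Adjusted income: ₹354,400 + ₹29,200 + ₹110,000 + ₹54,200 = ₹547,800
  Exemption: ₹59,000 − 25% × (₹547,800 − ₹351,000) = ₹59,000 − ₹49,200 = ₹9,800
  Base: ₹547,800 − ₹9,800 = ₹538,000
  ₹538,000 × 11% = ₹59,180

₹76,936 > ₹59,180, so the general income tax governs.

₹76,936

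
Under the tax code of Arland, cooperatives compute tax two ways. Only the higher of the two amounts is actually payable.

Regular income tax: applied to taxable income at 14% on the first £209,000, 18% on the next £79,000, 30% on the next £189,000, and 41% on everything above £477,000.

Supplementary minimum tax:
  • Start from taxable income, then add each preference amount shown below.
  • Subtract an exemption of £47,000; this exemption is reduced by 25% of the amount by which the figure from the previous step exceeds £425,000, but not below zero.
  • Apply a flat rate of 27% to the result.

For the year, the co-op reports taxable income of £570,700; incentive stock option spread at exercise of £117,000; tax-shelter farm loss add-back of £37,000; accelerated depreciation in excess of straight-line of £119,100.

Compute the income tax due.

Regular income tax:
  £209,000 × 14% = £29,260
  £79,000 × 18% = £14,220
  £189,000 × 30% = £56,700
  £93,700 × 41% = £38,417
  → £138,597

Supplementary minimum tax:
  Adjusted income: £570,700 + £117,000 + £37,000 + £119,100 = £843,800
  Exemption: 25% × (£843,800 − £425,000) = £104,700 ≥ £47,000, so the exemption is fully phased out
  Base: £843,800 − £0 = £843,800
  £843,800 × 27% = £227,826

£227,826 > £138,597, so the supplementary minimum tax is the binding amount.

£227,826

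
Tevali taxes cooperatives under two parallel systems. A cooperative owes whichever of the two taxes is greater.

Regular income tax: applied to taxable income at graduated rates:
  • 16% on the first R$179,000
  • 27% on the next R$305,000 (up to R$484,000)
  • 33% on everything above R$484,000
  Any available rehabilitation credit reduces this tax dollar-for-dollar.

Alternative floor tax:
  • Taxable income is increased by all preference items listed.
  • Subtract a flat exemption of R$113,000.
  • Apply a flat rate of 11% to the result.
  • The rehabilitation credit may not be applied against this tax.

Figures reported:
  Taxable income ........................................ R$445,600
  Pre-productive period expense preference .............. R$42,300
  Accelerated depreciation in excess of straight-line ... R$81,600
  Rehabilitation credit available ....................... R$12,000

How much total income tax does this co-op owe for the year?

Regular income tax:
  R$179,000 × 16% = R$28,640
  R$266,600 × 27% = R$71,982
  → R$100,622
  Less rehabilitation credit R$12,000 → R$88,622

Alternative floor tax:
  Adjusted income: R$445,600 + R$42,300 + R$81,600 = R$569,500
  Less exemption R$113,000 → base R$456,500
  R$456,500 × 11% = R$50,215

R$88,622 > R$50,215, so the regular income tax governs.

R$88,622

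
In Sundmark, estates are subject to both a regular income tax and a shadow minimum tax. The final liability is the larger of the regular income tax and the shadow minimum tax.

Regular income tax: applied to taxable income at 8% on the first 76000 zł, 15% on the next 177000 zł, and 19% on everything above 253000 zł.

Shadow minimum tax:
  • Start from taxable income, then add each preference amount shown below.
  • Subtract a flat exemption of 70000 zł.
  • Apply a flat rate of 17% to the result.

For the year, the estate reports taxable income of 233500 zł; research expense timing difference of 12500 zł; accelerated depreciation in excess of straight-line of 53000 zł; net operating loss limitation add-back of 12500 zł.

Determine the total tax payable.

Shadow minimum tax:
  Adjusted income: 233500 zł + 12500 zł + 53000 zł + 12500 zł = 311500 zł
  Less exemption 70000 zł → base 241500 zł
  241500 zł × 17% = 41055 zł

Regular income tax:
  76000 zł × 8% = 6080 zł
  157500 zł × 15% = 23625 zł
  → 29705 zł

41055 zł > 29705 zł, so the shadow minimum tax is the binding amount.

41055 zł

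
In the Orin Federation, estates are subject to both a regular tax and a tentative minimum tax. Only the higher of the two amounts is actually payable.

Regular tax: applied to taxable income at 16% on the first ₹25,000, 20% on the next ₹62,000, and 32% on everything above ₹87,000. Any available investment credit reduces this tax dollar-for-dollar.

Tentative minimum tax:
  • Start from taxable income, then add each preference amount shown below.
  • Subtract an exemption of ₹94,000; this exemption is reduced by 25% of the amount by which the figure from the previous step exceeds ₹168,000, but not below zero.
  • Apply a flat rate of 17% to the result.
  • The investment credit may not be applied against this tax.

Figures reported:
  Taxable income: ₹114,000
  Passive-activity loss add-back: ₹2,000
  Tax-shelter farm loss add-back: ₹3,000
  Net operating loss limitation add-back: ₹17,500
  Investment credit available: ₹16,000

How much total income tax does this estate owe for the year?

₹9,040

Regular tax:
  ₹25,000 × 16% = ₹4,000
  ₹62,000 × 20% = ₹12,400
  ₹27,000 × 32% = ₹8,640
  → ₹25,040
  Less investment credit ₹16,000 → ₹9,040

Tentative minimum tax:
  Adjusted income: ₹114,000 + ₹2,000 + ₹3,000 + ₹17,500 = ₹136,500
  Exemption: ₹136,500 ≤ ₹168,000, so full ₹94,000 applies
  Base: ₹136,500 − ₹94,000 = ₹42,500
  ₹42,500 × 17% = ₹7,225

₹9,040 > ₹7,225, so the regular tax governs.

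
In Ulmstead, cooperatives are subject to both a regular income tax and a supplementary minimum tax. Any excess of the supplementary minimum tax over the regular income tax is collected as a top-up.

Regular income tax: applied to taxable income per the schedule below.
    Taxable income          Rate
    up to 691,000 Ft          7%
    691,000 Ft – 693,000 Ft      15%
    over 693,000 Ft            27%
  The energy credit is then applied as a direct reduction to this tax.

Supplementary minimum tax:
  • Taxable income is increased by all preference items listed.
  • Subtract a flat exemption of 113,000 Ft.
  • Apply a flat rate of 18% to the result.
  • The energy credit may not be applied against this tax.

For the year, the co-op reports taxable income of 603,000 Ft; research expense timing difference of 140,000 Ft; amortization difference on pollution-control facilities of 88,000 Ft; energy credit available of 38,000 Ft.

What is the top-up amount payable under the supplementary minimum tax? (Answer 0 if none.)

125,030 Ft

Regular income tax:
  603,000 Ft × 7% = 42,210 Ft
  Less energy credit 38,000 Ft → 4,210 Ft

Supplementary minimum tax:
  Adjusted income: 603,000 Ft + 140,000 Ft + 88,000 Ft = 831,000 Ft
  Less exemption 113,000 Ft → base 718,000 Ft
  718,000 Ft × 18% = 129,240 Ft

Excess of supplementary minimum tax over regular income tax: 129,240 Ft − 4,210 Ft = 125,030 Ft.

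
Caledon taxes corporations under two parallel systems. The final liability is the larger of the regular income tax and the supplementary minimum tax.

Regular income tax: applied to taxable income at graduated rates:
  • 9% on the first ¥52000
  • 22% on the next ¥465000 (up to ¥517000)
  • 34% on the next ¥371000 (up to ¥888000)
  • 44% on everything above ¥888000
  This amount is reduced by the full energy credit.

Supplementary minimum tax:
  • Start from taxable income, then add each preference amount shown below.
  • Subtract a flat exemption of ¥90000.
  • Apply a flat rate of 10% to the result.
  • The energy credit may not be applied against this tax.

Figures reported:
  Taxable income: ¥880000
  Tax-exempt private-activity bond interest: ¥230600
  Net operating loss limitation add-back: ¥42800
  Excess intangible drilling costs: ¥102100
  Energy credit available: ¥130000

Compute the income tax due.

Supplementary minimum tax:
  Adjusted income: ¥880000 + ¥230600 + ¥42800 + ¥102100 = ¥1255500
  Less exemption ¥90000 → base ¥1165500
  ¥1165500 × 10% = ¥116550

Regular income tax:
  ¥52000 × 9% = ¥4680
  ¥465000 × 22% = ¥102300
  ¥363000 × 34% = ¥123420
  → ¥230400
  Less energy credit ¥130000 → ¥100400

¥116550 > ¥100400, so the supplementary minimum tax is the binding amount.

¥116550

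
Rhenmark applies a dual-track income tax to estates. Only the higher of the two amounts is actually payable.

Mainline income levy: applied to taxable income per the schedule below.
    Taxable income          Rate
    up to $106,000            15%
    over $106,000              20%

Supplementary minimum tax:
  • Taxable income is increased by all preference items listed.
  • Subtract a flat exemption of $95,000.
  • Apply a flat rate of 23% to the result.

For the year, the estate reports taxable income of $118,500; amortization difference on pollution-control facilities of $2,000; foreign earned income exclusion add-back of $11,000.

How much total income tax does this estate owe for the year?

Mainline income levy:
  $106,000 × 15% = $15,900
  $12,500 × 20% = $2,500
  → $18,400

Supplementary minimum tax:
  Adjusted income: $118,500 + $2,000 + $11,000 = $131,500
  Less exemption $95,000 → base $36,500
  $36,500 × 23% = $8,395

$18,400 > $8,395, so the mainline income levy governs.

$18,400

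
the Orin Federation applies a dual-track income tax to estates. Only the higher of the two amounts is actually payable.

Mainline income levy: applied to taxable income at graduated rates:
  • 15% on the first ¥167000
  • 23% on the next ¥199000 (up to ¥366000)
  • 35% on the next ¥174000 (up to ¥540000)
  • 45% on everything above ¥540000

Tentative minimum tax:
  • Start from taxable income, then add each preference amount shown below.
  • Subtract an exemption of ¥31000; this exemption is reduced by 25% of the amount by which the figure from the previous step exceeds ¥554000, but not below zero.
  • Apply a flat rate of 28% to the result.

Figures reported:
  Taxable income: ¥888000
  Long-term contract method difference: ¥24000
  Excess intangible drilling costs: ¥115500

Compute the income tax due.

¥288320

Tentative minimum tax:
  Adjusted income: ¥888000 + ¥24000 + ¥115500 = ¥1027500
  Exemption: 25% × (¥1027500 − ¥554000) = ¥118375 ≥ ¥31000, so the exemption is fully phased out
  Base: ¥1027500 − ¥0 = ¥1027500
  ¥1027500 × 28% = ¥287700

Mainline income levy:
  ¥167000 × 15% = ¥25050
  ¥199000 × 23% = ¥45770
  ¥174000 × 35% = ¥60900
  ¥348000 × 45% = ¥156600
  → ¥288320

¥288320 > ¥287700, so the mainline income levy governs.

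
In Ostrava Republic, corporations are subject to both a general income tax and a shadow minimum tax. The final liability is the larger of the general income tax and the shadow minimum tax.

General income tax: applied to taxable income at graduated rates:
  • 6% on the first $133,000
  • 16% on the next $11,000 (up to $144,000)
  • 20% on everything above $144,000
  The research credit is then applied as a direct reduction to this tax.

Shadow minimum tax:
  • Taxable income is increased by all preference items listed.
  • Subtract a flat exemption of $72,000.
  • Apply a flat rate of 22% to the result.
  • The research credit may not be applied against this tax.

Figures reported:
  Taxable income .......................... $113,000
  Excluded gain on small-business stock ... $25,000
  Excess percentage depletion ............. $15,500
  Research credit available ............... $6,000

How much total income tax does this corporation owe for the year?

Shadow minimum tax:
  Adjusted income: $113,000 + $25,000 + $15,500 = $153,500
  Less exemption $72,000 → base $81,500
  $81,500 × 22% = $17,930

General income tax:
  $113,000 × 6% = $6,780
  Less research credit $6,000 → $780

$17,930 > $780, so the shadow minimum tax is the binding amount.

$17,930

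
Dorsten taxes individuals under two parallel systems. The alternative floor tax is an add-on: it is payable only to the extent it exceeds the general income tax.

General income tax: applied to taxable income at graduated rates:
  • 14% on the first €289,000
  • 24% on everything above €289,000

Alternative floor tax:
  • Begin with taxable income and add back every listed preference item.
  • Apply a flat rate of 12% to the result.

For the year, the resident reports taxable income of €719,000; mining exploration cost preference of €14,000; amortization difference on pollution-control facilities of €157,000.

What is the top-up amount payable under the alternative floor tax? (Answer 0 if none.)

Alternative floor tax:
  Adjusted income: €719,000 + €14,000 + €157,000 = €890,000
  €890,000 × 12% = €106,800

General income tax:
  €289,000 × 14% = €40,460
  €430,000 × 24% = €103,200
  → €143,660

€106,800 ≤ €143,660, so no add-on is due.

€0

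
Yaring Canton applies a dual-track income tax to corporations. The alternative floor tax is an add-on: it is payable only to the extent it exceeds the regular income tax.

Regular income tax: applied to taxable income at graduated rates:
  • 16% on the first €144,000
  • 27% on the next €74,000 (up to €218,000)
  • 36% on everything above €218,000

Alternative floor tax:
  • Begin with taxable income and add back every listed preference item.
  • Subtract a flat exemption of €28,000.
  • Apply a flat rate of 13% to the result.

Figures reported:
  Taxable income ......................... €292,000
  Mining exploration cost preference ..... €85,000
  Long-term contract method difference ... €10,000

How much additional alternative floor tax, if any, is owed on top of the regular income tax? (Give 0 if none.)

Regular income tax:
  €144,000 × 16% = €23,040
  €74,000 × 27% = €19,980
  €74,000 × 36% = €26,640
  → €69,660

Alternative floor tax:
  Adjusted income: €292,000 + €85,000 + €10,000 = €387,000
  Less exemption €28,000 → base €359,000
  €359,000 × 13% = €46,670

€46,670 ≤ €69,660, so no add-on is due.

€0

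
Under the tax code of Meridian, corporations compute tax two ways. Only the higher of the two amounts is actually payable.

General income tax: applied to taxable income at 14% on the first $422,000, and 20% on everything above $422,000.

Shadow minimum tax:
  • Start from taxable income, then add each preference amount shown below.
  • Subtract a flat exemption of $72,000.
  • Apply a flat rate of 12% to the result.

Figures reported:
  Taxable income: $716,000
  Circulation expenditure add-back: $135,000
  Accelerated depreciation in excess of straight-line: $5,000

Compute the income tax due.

Shadow minimum tax:
  Adjusted income: $716,000 + $135,000 + $5,000 = $856,000
  Less exemption $72,000 → base $784,000
  $784,000 × 12% = $94,080

General income tax:
  $422,000 × 14% = $59,080
  $294,000 × 20% = $58,800
  → $117,880

$117,880 > $94,080, so the general income tax governs.

$117,880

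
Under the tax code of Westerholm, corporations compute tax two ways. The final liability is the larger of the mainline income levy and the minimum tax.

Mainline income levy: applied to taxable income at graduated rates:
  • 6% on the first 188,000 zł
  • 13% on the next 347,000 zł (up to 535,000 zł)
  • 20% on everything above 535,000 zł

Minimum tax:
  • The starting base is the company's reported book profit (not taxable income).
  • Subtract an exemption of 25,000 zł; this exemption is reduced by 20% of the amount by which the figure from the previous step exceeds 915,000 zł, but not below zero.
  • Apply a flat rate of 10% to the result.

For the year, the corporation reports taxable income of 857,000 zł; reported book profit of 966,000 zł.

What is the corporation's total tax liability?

120,790 zł

Minimum tax:
  Base (reported book profit): 966,000 zł
  Exemption: 25,000 zł − 20% × (966,000 zł − 915,000 zł) = 25,000 zł − 10,200 zł = 14,800 zł
  Base: 966,000 zł − 14,800 zł = 951,200 zł
  951,200 zł × 10% = 95,120 zł

Mainline income levy:
  188,000 zł × 6% = 11,280 zł
  347,000 zł × 13% = 45,110 zł
  322,000 zł × 20% = 64,400 zł
  → 120,790 zł

120,790 zł > 95,120 zł, so the mainline income levy governs.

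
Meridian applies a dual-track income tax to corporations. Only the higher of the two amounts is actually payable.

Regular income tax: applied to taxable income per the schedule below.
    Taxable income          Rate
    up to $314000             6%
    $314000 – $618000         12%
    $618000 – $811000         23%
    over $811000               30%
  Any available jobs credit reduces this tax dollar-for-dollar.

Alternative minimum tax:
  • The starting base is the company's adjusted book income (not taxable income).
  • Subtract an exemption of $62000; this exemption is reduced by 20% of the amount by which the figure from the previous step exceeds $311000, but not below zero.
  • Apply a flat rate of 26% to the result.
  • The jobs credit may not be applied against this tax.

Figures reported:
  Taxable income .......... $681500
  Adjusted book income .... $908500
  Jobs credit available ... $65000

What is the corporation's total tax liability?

$236210

Regular income tax:
  $314000 × 6% = $18840
  $304000 × 12% = $36480
  $63500 × 23% = $14605
  → $69925
  Less jobs credit $65000 → $4925

Alternative minimum tax:
  Base (adjusted book income): $908500
  Exemption: 20% × ($908500 − $311000) = $119500 ≥ $62000, so the exemption is fully phased out
  Base: $908500 − $0 = $908500
  $908500 × 26% = $236210

$236210 > $4925, so the alternative minimum tax is the binding amount.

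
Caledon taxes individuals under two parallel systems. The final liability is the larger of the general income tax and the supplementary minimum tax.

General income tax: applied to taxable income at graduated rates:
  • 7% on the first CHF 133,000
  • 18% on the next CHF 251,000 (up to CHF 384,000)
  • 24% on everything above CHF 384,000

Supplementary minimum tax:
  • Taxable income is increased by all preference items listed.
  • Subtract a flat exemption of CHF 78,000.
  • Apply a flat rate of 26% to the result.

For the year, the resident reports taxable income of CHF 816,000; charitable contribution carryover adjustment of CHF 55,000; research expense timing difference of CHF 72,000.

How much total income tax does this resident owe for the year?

General income tax:
  CHF 133,000 × 7% = CHF 9,310
  CHF 251,000 × 18% = CHF 45,180
  CHF 432,000 × 24% = CHF 103,680
  → CHF 158,170

Supplementary minimum tax:
  Adjusted income: CHF 816,000 + CHF 55,000 + CHF 72,000 = CHF 943,000
  Less exemption CHF 78,000 → base CHF 865,000
  CHF 865,000 × 26% = CHF 224,900

CHF 224,900 > CHF 158,170, so the supplementary minimum tax is the binding amount.

CHF 224,900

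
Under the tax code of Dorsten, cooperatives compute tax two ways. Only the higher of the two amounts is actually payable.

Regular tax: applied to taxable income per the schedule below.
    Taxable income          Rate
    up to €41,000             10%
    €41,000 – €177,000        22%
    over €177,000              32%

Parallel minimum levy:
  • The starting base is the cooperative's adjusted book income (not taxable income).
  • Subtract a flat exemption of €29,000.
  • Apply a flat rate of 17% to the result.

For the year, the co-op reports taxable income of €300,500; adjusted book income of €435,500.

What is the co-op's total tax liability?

Parallel minimum levy:
  Base (adjusted book income): €435,500
  Less exemption €29,000 → base €406,500
  €406,500 × 17% = €69,105

Regular tax:
  €41,000 × 10% = €4,100
  €136,000 × 22% = €29,920
  €123,500 × 32% = €39,520
  → €73,540

€73,540 > €69,105, so the regular tax governs.

€73,540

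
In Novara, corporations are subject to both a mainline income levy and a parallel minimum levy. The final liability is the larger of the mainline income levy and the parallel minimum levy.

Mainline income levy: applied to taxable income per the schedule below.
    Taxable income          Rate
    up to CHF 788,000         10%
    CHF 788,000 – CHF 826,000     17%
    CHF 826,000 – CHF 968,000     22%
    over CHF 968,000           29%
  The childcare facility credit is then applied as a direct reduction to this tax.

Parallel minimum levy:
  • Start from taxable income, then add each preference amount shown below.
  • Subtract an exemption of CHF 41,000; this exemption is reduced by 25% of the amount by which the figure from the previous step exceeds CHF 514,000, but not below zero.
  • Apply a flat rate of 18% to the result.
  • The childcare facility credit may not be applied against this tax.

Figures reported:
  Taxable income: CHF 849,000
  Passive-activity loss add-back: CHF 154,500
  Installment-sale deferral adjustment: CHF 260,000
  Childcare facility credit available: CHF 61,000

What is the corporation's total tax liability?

CHF 227,430

Mainline income levy:
  CHF 788,000 × 10% = CHF 78,800
  CHF 38,000 × 17% = CHF 6,460
  CHF 23,000 × 22% = CHF 5,060
  → CHF 90,320
  Less childcare facility credit CHF 61,000 → CHF 29,320

Parallel minimum levy:
  Adjusted income: CHF 849,000 + CHF 154,500 + CHF 260,000 = CHF 1,263,500
  Exemption: 25% × (CHF 1,263,500 − CHF 514,000) = CHF 187,375 ≥ CHF 41,000, so the exemption is fully phased out
  Base: CHF 1,263,500 − CHF 0 = CHF 1,263,500
  CHF 1,263,500 × 18% = CHF 227,430

CHF 227,430 > CHF 29,320, so the parallel minimum levy is the binding amount.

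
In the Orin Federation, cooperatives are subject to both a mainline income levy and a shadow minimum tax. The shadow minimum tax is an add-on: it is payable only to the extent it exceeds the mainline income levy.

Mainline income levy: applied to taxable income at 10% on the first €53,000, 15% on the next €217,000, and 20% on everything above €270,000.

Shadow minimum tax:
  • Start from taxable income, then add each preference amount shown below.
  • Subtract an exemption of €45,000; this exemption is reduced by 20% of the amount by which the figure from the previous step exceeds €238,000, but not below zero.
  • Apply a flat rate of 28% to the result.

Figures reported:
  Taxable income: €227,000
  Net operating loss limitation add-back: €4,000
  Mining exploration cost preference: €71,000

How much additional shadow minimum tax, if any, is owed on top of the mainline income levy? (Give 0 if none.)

€44,144

Mainline income levy:
  €53,000 × 10% = €5,300
  €174,000 × 15% = €26,100
  → €31,400

Shadow minimum tax:
  Adjusted income: €227,000 + €4,000 + €71,000 = €302,000
  Exemption: €45,000 − 20% × (€302,000 − €238,000) = €45,000 − €12,800 = €32,200
  Base: €302,000 − €32,200 = €269,800
  €269,800 × 28% = €75,544

Excess of shadow minimum tax over mainline income levy: €75,544 − €31,400 = €44,144.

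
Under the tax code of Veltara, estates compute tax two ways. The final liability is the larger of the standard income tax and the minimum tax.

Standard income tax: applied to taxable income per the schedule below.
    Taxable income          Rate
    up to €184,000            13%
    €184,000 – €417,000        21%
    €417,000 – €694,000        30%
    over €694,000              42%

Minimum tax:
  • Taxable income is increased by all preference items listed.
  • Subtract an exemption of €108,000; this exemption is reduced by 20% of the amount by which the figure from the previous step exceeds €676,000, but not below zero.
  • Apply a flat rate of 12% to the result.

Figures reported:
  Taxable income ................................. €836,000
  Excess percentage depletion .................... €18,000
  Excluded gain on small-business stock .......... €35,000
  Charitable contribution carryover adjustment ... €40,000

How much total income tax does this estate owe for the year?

€215,590

Standard income tax:
  €184,000 × 13% = €23,920
  €233,000 × 21% = €48,930
  €277,000 × 30% = €83,100
  €142,000 × 42% = €59,640
  → €215,590

Minimum tax:
  Adjusted income: €836,000 + €18,000 + €35,000 + €40,000 = €929,000
  Exemption: €108,000 − 20% × (€929,000 − €676,000) = €108,000 − €50,600 = €57,400
  Base: €929,000 − €57,400 = €871,600
  €871,600 × 12% = €104,592

€215,590 > €104,592, so the standard income tax governs.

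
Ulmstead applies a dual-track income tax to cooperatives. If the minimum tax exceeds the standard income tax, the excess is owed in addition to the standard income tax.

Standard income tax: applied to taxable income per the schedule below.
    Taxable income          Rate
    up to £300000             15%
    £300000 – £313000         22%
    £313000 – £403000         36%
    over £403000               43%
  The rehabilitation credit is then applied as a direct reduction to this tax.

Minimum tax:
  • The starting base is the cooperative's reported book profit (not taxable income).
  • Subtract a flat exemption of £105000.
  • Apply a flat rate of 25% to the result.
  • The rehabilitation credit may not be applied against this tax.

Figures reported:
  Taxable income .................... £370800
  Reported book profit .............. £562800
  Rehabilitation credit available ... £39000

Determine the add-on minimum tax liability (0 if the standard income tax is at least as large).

Standard income tax:
  £300000 × 15% = £45000
  £13000 × 22% = £2860
  £57800 × 36% = £20808
  → £68668
  Less rehabilitation credit £39000 → £29668

Minimum tax:
  Base (reported book profit): £562800
  Less exemption £105000 → base £457800
  £457800 × 25% = £114450

Excess of minimum tax over standard income tax: £114450 − £29668 = £84782.

£84782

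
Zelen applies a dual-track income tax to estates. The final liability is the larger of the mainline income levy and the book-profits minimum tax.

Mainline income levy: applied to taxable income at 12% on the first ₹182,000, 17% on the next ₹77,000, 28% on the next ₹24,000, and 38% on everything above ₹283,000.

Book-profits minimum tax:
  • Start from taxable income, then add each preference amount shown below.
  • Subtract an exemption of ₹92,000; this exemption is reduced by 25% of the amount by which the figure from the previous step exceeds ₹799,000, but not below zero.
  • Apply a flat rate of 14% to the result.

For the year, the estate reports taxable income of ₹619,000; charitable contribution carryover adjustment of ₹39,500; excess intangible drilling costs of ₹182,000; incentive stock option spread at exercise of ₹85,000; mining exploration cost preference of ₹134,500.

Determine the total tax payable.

₹169,330

Mainline income levy:
  ₹182,000 × 12% = ₹21,840
  ₹77,000 × 17% = ₹13,090
  ₹24,000 × 28% = ₹6,720
  ₹336,000 × 38% = ₹127,680
  → ₹169,330

Book-profits minimum tax:
  Adjusted income: ₹619,000 + ₹39,500 + ₹182,000 + ₹85,000 + ₹134,500 = ₹1,060,000
  Exemption: ₹92,000 − 25% × (₹1,060,000 − ₹799,000) = ₹92,000 − ₹65,250 = ₹26,750
  Base: ₹1,060,000 − ₹26,750 = ₹1,033,250
  ₹1,033,250 × 14% = ₹144,655

₹169,330 > ₹144,655, so the mainline income levy governs.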